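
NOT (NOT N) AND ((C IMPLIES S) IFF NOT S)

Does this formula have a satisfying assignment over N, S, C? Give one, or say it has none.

N = True, S = False, C = False

  NOT (NOT N) = True
    NOT N = False
  (C IMPLIES S) IFF NOT S = True
    C IMPLIES S = True
    NOT S = True
Both conjuncts True, so the formula holds.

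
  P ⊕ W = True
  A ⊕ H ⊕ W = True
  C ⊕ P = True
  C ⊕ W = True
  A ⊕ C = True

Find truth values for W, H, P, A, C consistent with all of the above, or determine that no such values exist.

UNSATISFIABLE

Adding constraints 1, 3, 4 mod 2: every variable appears an even number of times on the left, so the left side is 0.
But the right sides sum to 1 (mod 2). 0 ≠ 1 — the system is inconsistent.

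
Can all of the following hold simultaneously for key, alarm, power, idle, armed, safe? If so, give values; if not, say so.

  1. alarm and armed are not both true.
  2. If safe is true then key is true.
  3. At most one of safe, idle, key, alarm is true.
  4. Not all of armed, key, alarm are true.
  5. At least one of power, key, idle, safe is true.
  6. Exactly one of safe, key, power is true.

key = False; alarm = False; power = True; idle = True; armed = False; safe = False

  (1) alarm=F, armed=F — not both ✓
  (2) safe=F ⇒ key: vacuous ✓
  (3) {safe, idle, key, alarm}: 1 true — at most one ✓
  (4) {armed, key, alarm}: 0/3 true — not all ✓
  (5) {power, key, idle, safe}: 2 true — at least one ✓
  (6) {safe, key, power}: 1 true — exactly one ✓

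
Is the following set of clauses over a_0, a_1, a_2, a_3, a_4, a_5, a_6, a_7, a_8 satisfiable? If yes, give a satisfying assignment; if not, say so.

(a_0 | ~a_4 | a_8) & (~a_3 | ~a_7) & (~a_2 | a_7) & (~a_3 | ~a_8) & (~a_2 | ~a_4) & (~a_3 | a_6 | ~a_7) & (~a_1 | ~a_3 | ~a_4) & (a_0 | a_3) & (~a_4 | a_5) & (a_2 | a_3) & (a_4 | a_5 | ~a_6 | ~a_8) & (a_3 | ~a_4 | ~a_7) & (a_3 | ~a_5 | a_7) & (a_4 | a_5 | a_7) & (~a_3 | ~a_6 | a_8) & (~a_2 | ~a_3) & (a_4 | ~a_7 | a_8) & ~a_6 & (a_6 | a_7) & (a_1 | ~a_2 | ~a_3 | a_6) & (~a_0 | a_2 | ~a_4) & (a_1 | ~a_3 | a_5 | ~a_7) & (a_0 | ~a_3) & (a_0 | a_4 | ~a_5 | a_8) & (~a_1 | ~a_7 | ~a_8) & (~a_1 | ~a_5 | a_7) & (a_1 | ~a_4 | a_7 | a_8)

Unit clause (~a_6) forces a_6 = False.
In (a_6 | a_7) only a_7 is left, so a_7 = True.
In (~a_3 | ~a_7) only ~a_3 is left, so a_3 = False.
In (a_0 | a_3) only a_0 is left, so a_0 = True.
In (a_2 | a_3) only a_2 is left, so a_2 = True.
In (a_3 | ~a_4 | ~a_7) only ~a_4 is left, so a_4 = False.
In (a_4 | ~a_7 | a_8) only a_8 is left, so a_8 = True.
In (~a_1 | ~a_7 | ~a_8) only ~a_1 is left, so a_1 = False.
Set a_5 = False.
All clauses satisfied.

a_0: True, a_1: False, a_2: True, a_3: False, a_4: False, a_5: False, a_6: False, a_7: True, a_8: True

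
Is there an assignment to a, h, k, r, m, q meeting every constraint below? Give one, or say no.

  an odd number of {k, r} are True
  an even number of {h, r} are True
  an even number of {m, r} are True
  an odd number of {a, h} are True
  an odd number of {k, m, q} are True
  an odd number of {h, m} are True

Unsatisfiable

Adding constraints 2, 3, 6 mod 2: every variable appears an even number of times on the left, so the left side is 0.
But the right sides sum to 1 (mod 2). 0 ≠ 1 — the system is inconsistent.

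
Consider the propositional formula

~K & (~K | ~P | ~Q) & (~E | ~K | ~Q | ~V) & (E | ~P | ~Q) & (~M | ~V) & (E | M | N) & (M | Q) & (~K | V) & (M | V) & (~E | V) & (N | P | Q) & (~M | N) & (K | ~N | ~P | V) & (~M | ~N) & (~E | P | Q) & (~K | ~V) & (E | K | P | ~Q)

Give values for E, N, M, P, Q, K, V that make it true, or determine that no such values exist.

E = True, N = False, M = False, P = False, Q = True, K = False, V = True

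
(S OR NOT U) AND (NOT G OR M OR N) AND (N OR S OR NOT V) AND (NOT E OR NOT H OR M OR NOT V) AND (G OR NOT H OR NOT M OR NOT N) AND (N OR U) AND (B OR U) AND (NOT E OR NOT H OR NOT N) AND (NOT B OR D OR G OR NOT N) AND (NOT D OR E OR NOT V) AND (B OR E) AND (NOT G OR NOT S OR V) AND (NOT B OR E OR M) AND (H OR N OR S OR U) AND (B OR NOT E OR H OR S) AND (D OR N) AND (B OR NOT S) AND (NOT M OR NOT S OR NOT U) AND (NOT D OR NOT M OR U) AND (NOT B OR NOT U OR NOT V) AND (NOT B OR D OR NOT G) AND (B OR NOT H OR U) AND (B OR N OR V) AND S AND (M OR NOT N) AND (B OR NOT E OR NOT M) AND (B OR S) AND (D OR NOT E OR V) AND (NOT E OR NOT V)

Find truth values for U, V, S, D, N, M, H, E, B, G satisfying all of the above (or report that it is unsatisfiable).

Unit clause (S) forces S = True.
In (B OR NOT S) only B is left, so B = True.
Try U = False:
  (N OR U) forces N = True.
  (M OR NOT N) forces M = True.
  (NOT D OR NOT M OR U) forces D = False.
  (NOT B OR D OR G OR NOT N) forces G = True.
  clause (NOT B OR D OR NOT G) is falsified — backtrack.
So U = True.
  then (NOT M OR NOT S OR NOT U) forces M = False.
  then (NOT B OR NOT U OR NOT V) forces V = False.
  then (M OR NOT N) forces N = False.
  then (NOT G OR M OR N) forces G = False.
  then (NOT B OR E OR M) forces E = True.
  then (D OR N) forces D = True.
Set H = False.
All clauses satisfied.

U = True, V = False, S = True, D = True, N = False, M = False, H = False, E = True, B = True, G = False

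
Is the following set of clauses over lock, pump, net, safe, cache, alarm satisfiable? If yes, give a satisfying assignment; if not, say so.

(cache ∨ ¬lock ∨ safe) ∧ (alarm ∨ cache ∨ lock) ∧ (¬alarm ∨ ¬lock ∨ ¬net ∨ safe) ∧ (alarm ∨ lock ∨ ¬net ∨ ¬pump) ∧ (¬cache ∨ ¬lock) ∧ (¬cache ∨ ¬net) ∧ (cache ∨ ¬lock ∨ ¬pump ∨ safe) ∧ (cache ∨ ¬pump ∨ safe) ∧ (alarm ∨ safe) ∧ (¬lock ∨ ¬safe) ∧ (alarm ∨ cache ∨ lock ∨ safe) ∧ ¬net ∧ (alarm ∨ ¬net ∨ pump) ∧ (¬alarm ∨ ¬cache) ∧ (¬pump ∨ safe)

Unit clause (¬net) forces net = False.
Try lock = True:
  (¬cache ∨ ¬lock) forces cache = False.
  (cache ∨ ¬lock ∨ safe) forces safe = True.
  clause (¬lock ∨ ¬safe) is falsified — backtrack.
So lock = False.
Set pump = False.
Set safe = True.
Set cache = True.
  then (¬alarm ∨ ¬cache) forces alarm = False.
All clauses satisfied.

lock: False; pump: False; net: False; safe: True; cache: True; alarm: False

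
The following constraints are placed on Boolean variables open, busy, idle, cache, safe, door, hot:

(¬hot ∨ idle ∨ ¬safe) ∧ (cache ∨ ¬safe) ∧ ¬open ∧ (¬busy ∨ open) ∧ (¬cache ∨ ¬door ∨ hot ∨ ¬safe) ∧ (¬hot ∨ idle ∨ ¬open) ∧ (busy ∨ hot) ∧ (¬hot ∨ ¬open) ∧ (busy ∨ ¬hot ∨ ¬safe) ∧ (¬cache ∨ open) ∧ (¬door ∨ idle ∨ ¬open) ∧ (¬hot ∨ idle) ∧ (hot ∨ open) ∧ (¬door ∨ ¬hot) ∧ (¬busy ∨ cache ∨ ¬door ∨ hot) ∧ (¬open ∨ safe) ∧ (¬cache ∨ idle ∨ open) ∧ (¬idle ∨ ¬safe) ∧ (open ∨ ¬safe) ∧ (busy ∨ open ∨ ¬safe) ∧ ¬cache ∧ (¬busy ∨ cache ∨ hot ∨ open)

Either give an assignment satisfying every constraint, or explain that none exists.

Unit clause (¬open) forces open = False.
In (¬busy ∨ open) only ¬busy is left, so busy = False.
In (busy ∨ hot) only hot is left, so hot = True.
In (busy ∨ ¬hot ∨ ¬safe) only ¬safe is left, so safe = False.
In (¬cache ∨ open) only ¬cache is left, so cache = False.
In (¬hot ∨ idle) only idle is left, so idle = True.
In (¬door ∨ ¬hot) only ¬door is left, so door = False.
All clauses satisfied.

open = False; busy = False; idle = True; cache = False; safe = False; door = False; hot = True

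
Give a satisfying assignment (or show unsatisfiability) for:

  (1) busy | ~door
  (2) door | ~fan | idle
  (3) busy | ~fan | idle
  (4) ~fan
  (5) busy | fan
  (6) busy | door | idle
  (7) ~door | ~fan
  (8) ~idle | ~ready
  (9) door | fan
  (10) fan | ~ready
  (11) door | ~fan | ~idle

ready = False; door = True; idle = True; busy = True; fan = False

Unit clause (~fan) forces fan = False.
In (busy | fan) only busy is left, so busy = True.
In (door | fan) only door is left, so door = True.
In (fan | ~ready) only ~ready is left, so ready = False.
Set idle = True.
All clauses satisfied.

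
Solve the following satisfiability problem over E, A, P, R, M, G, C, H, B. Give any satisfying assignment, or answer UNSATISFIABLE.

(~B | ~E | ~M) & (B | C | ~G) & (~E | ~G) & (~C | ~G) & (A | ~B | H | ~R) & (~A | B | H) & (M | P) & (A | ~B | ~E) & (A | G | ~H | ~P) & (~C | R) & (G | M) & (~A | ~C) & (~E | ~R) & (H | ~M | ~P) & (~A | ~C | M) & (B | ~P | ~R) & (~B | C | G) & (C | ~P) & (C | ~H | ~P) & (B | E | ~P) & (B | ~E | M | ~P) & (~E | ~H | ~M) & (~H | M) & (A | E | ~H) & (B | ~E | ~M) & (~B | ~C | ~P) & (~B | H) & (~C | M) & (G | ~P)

E = False, A = False, P = False, R = True, M = True, G = False, C = False, H = False, B = False

Try E = True:
  (~E | ~G) forces G = False.
  (G | M) forces M = True.
  (~B | ~E | ~M) forces B = False.
  clause (B | ~E | ~M) is falsified — backtrack.
So E = False.
Set A = False.
  then (A | E | ~H) forces H = False.
  then (~B | H) forces B = False.
  then (B | E | ~P) forces P = False.
  then (M | P) forces M = True.
Set R = True.
Set G = False.
Set C = False.
All clauses satisfied.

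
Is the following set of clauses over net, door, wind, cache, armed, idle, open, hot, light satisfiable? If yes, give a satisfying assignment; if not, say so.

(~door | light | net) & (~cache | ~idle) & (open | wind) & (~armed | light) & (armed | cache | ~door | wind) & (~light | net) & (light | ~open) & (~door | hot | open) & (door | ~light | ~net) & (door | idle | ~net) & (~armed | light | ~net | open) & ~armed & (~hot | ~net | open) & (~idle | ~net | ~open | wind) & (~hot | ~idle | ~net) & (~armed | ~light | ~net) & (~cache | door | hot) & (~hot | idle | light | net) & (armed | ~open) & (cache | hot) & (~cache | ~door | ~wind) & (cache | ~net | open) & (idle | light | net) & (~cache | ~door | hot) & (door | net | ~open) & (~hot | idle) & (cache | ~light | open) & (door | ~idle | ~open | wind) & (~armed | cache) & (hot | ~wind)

Unit clause (~armed) forces armed = False.
In (armed | ~open) only ~open is left, so open = False.
In (open | wind) only wind is left, so wind = True.
In (hot | ~wind) only hot is left, so hot = True.
In (~hot | ~net | open) only ~net is left, so net = False.
In (~hot | idle) only idle is left, so idle = True.
In (~cache | ~idle) only ~cache is left, so cache = False.
In (~light | net) only ~light is left, so light = False.
In (~door | light | net) only ~door is left, so door = False.
All clauses satisfied.

net = False; door = False; wind = True; cache = False; armed = False; idle = True; open = False; hot = True; light = False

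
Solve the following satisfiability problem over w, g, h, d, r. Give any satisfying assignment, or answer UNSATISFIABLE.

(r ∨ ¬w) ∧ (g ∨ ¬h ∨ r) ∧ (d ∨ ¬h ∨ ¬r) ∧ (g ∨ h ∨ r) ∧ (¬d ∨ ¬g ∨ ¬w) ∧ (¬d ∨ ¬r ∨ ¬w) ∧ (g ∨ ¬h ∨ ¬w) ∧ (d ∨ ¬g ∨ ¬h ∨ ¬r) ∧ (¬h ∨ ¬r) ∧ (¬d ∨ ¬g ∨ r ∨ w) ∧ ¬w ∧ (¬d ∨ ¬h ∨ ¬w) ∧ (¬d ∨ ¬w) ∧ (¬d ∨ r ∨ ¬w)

Unit clause (¬w) forces w = False.
Set g = True.
Set h = False.
Set d = False.
Set r = False.
All clauses satisfied.

w = False, g = True, h = False, d = False, r = False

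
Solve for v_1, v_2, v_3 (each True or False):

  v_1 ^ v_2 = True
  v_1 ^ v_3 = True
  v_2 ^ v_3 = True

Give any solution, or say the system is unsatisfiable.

The formula is unsatisfiable.

Adding constraints 1, 2, 3 mod 2: every variable appears an even number of times on the left, so the left side is 0.
But the right sides sum to 1 (mod 2). 0 ≠ 1 — the system is inconsistent.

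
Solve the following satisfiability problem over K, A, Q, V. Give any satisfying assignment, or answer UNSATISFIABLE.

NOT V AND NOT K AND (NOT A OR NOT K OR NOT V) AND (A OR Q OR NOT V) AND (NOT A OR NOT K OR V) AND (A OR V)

K = False; A = True; Q = False; V = False

Unit clause (NOT V) forces V = False.
Unit clause (NOT K) forces K = False.
In (A OR V) only A is left, so A = True.
Set Q = False.
All clauses satisfied.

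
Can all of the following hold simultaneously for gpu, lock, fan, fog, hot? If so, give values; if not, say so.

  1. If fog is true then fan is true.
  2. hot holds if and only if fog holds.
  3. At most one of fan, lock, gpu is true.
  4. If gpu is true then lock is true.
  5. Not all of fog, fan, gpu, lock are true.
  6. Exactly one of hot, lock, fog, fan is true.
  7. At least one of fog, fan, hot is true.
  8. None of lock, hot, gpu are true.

gpu = False, lock = False, fan = True, fog = False, hot = False

  (1) fog=F ⇒ fan: vacuous ✓
  (2) hot=F, fog=F — same ✓
  (3) {fan, lock, gpu}: 1 true — at most one ✓
  (4) gpu=F ⇒ lock: vacuous ✓
  (5) {fog, fan, gpu, lock}: 1/4 true — not all ✓
  (6) {hot, lock, fog, fan}: 1 true — exactly one ✓
  (7) {fog, fan, hot}: 1 true — at least one ✓
  (8) {lock, hot, gpu}: 0 true — none ✓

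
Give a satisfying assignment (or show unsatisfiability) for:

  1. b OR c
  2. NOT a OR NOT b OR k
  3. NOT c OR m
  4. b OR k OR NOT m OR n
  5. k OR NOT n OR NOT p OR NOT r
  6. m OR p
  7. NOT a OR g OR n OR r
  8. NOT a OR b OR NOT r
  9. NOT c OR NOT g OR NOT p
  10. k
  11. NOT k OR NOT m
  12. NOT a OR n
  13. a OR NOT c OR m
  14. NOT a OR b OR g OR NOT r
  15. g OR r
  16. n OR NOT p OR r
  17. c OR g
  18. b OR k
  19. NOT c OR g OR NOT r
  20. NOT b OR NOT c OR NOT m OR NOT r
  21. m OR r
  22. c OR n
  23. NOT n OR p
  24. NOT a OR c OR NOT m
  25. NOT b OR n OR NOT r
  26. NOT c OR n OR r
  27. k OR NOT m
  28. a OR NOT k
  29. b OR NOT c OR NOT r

Unit clause (k) forces k = True.
In (NOT k OR NOT m) only NOT m is left, so m = False.
In (m OR r) only r is left, so r = True.
In (a OR NOT k) only a is left, so a = True.
In (NOT c OR m) only NOT c is left, so c = False.
In (m OR p) only p is left, so p = True.
In (NOT a OR b OR NOT r) only b is left, so b = True.
In (NOT a OR n) only n is left, so n = True.
In (c OR g) only g is left, so g = True.
All clauses satisfied.

m: False; c: False; n: True; g: True; r: True; a: True; k: True; p: True; b: True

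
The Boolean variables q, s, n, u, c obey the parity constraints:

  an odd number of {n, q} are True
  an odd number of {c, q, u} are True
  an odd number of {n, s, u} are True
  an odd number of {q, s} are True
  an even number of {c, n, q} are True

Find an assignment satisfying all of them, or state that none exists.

q = True, s = False, n = False, u = True, c = True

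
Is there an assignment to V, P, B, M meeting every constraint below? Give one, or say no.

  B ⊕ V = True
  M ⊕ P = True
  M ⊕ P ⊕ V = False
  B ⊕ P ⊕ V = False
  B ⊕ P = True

V = True; P = True; B = False; M = False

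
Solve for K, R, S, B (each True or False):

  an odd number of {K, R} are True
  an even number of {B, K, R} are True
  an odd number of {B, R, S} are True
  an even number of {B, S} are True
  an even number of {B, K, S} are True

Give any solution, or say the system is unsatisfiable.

K = False, R = True, S = True, B = True

{K, R}: 1 true → odd ✓
{B, K, R}: 2 true → even ✓
{B, R, S}: 3 true → odd ✓
{B, S}: 2 true → even ✓
{B, K, S}: 2 true → even ✓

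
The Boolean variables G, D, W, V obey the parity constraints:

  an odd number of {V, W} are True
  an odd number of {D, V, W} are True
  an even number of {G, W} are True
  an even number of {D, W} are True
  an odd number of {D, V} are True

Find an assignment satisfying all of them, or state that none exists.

G = False; D = False; W = False; V = True

{V, W}: 1 true → odd ✓
{D, V, W}: 1 true → odd ✓
{G, W}: 0 true → even ✓
{D, W}: 0 true → even ✓
{D, V}: 1 true → odd ✓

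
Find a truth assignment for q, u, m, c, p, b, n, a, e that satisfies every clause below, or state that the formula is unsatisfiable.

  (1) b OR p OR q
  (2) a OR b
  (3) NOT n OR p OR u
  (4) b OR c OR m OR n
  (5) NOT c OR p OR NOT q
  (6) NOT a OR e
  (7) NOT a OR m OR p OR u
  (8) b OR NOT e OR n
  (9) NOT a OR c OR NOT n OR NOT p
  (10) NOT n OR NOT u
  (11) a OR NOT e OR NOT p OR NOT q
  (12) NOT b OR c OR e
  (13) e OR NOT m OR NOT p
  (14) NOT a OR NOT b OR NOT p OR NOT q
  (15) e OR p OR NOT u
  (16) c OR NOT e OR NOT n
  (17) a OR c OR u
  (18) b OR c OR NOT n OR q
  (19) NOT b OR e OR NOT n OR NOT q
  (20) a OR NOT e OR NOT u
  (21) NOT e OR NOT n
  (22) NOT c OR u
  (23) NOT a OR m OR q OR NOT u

Set q = False.
Set u = True.
  then (NOT n OR NOT u) forces n = False.
Set m = True.
Set c = True.
Set p = False.
  then (b OR p OR q) forces b = True.
  then (e OR p OR NOT u) forces e = True.
  then (a OR NOT e OR NOT u) forces a = True.
All clauses satisfied.

q = False, u = True, m = True, c = True, p = False, b = True, n = False, a = True, e = True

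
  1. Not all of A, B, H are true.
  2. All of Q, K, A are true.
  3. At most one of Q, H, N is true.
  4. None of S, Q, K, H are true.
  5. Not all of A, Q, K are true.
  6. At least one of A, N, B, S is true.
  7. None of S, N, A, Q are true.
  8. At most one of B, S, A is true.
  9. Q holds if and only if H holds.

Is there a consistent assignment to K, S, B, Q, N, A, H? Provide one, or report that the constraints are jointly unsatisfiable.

Case K = True:
  Constraint (4) is violated (K=T) — contradiction.
Case K = False:
  Constraint (2) is violated (K=F) — contradiction.
Both cases fail — unsatisfiable.

UNSATISFIABLE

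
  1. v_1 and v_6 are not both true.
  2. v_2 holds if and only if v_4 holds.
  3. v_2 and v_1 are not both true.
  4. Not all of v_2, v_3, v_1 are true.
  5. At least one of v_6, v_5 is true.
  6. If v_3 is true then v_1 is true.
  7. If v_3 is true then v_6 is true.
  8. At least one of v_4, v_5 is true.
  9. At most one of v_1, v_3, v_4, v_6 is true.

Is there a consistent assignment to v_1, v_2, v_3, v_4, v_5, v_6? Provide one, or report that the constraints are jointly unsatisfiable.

v_1=F, v_2=F, v_3=F, v_4=F, v_5=T, v_6=F

  (1) v_1=F, v_6=F — not both ✓
  (2) v_2=F, v_4=F — same ✓
  (3) v_2=F, v_1=F — not both ✓
  (4) {v_2, v_3, v_1}: 0/3 true — not all ✓
  (5) {v_6, v_5}: 1 true — at least one ✓
  (6) v_3=F ⇒ v_1: vacuous ✓
  (7) v_3=F ⇒ v_6: vacuous ✓
  (8) {v_4, v_5}: 1 true — at least one ✓
  (9) {v_1, v_3, v_4, v_6}: 0 true — at most one ✓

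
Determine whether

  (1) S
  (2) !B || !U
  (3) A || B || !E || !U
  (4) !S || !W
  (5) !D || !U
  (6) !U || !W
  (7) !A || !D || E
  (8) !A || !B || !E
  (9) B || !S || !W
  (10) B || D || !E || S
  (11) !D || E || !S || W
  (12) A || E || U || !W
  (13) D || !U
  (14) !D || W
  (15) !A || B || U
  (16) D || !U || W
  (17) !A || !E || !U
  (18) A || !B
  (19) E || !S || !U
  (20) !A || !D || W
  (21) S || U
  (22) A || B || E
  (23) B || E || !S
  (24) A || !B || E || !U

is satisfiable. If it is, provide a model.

Unit clause (S) forces S = True.
In (!S || !W) only !W is left, so W = False.
In (!D || W) only !D is left, so D = False.
In (D || !U || W) only !U is left, so U = False.
Set A = False.
  then (A || !B) forces B = False.
  then (A || B || E) forces E = True.
All clauses satisfied.

U = False, D = False, A = False, E = True, W = False, B = False, S = True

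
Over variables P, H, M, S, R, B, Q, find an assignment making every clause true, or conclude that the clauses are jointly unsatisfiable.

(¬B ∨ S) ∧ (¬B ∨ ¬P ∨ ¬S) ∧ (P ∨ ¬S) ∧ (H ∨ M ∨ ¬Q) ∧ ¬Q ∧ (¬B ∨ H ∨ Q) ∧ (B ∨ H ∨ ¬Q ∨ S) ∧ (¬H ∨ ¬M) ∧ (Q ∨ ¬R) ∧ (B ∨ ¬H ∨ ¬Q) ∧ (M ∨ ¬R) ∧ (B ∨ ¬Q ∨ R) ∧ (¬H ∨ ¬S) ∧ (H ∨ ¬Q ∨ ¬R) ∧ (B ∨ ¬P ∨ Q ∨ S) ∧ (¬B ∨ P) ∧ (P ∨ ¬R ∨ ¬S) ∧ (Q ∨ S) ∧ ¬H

P=T, H=F, M=T, S=T, R=F, B=F, Q=F

Unit clause (¬Q) forces Q = False.
In (Q ∨ ¬R) only ¬R is left, so R = False.
In (Q ∨ S) only S is left, so S = True.
Unit clause (¬H) forces H = False.
In (P ∨ ¬S) only P is left, so P = True.
In (¬B ∨ H ∨ Q) only ¬B is left, so B = False.
Set M = True.
All clauses satisfied.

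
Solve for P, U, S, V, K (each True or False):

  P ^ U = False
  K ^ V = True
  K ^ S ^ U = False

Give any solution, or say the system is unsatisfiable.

P = True, U = True, S = False, V = False, K = True

P ^ U = T ^ T = False ✓
K ^ V = T ^ F = True ✓
K ^ S ^ U = T ^ F ^ T = False ✓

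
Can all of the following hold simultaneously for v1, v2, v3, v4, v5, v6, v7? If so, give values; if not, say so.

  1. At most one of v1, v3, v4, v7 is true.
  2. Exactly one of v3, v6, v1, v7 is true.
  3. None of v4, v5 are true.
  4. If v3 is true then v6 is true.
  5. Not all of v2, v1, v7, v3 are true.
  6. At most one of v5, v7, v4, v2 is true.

v1: False, v2: True, v3: False, v4: False, v5: False, v6: True, v7: False

  (1) {v1, v3, v4, v7}: 0 true — at most one ✓
  (2) {v3, v6, v1, v7}: 1 true — exactly one ✓
  (3) {v4, v5}: 0 true — none ✓
  (4) v3=F ⇒ v6: vacuous ✓
  (5) {v2, v1, v7, v3}: 1/4 true — not all ✓
  (6) {v5, v7, v4, v2}: 1 true — at most one ✓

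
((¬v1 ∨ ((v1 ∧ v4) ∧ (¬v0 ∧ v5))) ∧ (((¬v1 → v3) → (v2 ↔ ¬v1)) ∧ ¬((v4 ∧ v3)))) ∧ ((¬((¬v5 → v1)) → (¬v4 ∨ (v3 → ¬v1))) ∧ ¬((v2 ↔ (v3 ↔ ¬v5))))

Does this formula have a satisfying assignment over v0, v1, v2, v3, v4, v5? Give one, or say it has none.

v0 = True; v1 = False; v2 = False; v3 = False; v4 = False; v5 = True

  (¬v1 ∨ ((v1 ∧ v4) ∧ (¬v0 ∧ v5))) ∧ (((¬v1 → v3) → (v2 ↔ ¬v1)) ∧ ¬((v4 ∧ v3))) = True
    ¬v1 ∨ ((v1 ∧ v4) ∧ (¬v0 ∧ v5)) = True
      ¬v1 = True
      (v1 ∧ v4) ∧ (¬v0 ∧ v5) = False
        v1 ∧ v4 = False
        ¬v0 ∧ v5 = False
          ¬v0 = False
    ((¬v1 → v3) → (v2 ↔ ¬v1)) ∧ ¬((v4 ∧ v3)) = True
      (¬v1 → v3) → (v2 ↔ ¬v1) = True
        ¬v1 → v3 = False
          ¬v1 = True
        v2 ↔ ¬v1 = False
          ¬v1 = True
      ¬((v4 ∧ v3)) = True
        v4 ∧ v3 = False
  (¬((¬v5 → v1)) → (¬v4 ∨ (v3 → ¬v1))) ∧ ¬((v2 ↔ (v3 ↔ ¬v5))) = True
    ¬((¬v5 → v1)) → (¬v4 ∨ (v3 → ¬v1)) = True
      ¬((¬v5 → v1)) = False
        ¬v5 → v1 = True
          ¬v5 = False
      ¬v4 ∨ (v3 → ¬v1) = True
        ¬v4 = True
        v3 → ¬v1 = True
          ¬v1 = True
    ¬((v2 ↔ (v3 ↔ ¬v5))) = True
      v2 ↔ (v3 ↔ ¬v5) = False
        v3 ↔ ¬v5 = True
          ¬v5 = False
Both conjuncts True, so the formula holds.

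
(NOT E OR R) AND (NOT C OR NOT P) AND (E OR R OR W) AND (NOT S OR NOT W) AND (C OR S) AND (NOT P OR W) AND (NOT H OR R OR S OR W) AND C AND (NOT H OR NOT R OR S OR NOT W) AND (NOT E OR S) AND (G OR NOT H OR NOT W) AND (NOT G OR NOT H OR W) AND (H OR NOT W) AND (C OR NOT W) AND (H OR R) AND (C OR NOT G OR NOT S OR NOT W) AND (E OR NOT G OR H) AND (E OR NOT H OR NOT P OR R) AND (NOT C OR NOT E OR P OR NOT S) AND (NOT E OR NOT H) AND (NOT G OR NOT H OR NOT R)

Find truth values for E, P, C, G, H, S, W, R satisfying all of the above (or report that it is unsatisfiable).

E = False, P = False, C = True, G = False, H = True, S = True, W = False, R = True

Unit clause (C) forces C = True.
In (NOT C OR NOT P) only NOT P is left, so P = False.
Try E = True:
  (NOT E OR R) forces R = True.
  (NOT E OR S) forces S = True.
  clause (NOT C OR NOT E OR P OR NOT S) is falsified — backtrack.
So E = False.
Set G = False.
Set H = True.
  then (G OR NOT H OR NOT W) forces W = False.
  then (E OR R OR W) forces R = True.
Set S = True.
All clauses satisfied.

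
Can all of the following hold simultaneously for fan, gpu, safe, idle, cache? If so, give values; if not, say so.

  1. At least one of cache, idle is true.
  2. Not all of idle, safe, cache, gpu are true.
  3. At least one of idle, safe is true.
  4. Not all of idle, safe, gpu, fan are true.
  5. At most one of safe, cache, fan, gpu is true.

fan = False, gpu = False, safe = False, idle = True, cache = False

  (1) {cache, idle}: 1 true — at least one ✓
  (2) {idle, safe, cache, gpu}: 1/4 true — not all ✓
  (3) {idle, safe}: 1 true — at least one ✓
  (4) {idle, safe, gpu, fan}: 1/4 true — not all ✓
  (5) {safe, cache, fan, gpu}: 0 true — at most one ✓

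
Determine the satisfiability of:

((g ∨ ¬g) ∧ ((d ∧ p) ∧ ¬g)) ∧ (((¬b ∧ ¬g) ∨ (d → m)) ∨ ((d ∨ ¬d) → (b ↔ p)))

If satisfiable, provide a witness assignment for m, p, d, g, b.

m = False, p = True, d = True, g = False, b = True

  (g ∨ ¬g) ∧ ((d ∧ p) ∧ ¬g) = True
    g ∨ ¬g = True
      ¬g = True
    (d ∧ p) ∧ ¬g = True
      d ∧ p = True
      ¬g = True
  ((¬b ∧ ¬g) ∨ (d → m)) ∨ ((d ∨ ¬d) → (b ↔ p)) = True
    (¬b ∧ ¬g) ∨ (d → m) = False
      ¬b ∧ ¬g = False
        ¬b = False
        ¬g = True
      d → m = False
    (d ∨ ¬d) → (b ↔ p) = True
      d ∨ ¬d = True
        ¬d = False
      b ↔ p = True
Both conjuncts True, so the formula holds.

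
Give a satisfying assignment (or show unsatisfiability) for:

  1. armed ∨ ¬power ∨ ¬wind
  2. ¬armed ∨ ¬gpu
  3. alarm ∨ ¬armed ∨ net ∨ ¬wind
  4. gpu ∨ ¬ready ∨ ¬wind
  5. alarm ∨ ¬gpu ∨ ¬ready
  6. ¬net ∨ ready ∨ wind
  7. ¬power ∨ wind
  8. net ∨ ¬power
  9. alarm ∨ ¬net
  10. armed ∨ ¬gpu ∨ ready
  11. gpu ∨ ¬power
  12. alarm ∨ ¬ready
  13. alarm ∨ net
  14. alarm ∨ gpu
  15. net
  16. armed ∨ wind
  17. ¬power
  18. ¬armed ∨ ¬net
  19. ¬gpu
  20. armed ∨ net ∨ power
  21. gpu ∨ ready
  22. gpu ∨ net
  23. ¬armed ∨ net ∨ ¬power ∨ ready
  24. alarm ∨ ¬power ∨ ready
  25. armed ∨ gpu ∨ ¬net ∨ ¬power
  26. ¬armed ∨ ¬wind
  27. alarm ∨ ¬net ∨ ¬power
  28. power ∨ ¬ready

The formula is unsatisfiable.

Case gpu = True:
  Clause (¬gpu) is falsified — contradiction.
Case gpu = False:
  (gpu ∨ ¬power) forces power = False.
  (alarm ∨ gpu) forces alarm = True.
  (net) forces net = True.
  (¬armed ∨ ¬net) forces armed = False.
  (armed ∨ wind) forces wind = True.
  (gpu ∨ ¬ready ∨ ¬wind) forces ready = False.
  Clause (gpu ∨ ready) is falsified — contradiction.
Both cases fail, so the formula is unsatisfiable.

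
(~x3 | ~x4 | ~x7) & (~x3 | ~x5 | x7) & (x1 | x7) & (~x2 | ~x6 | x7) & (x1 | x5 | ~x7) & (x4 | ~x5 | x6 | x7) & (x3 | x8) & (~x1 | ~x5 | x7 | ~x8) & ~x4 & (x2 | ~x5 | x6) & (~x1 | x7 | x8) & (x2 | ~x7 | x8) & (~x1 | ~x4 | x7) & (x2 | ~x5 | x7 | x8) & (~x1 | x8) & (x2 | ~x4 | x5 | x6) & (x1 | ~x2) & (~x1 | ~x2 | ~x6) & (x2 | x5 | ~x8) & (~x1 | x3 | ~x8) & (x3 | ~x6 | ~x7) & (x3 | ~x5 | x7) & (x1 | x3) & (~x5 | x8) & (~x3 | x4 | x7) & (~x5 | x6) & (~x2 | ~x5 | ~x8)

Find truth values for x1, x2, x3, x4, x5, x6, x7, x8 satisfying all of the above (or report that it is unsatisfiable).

x1 = True; x2 = True; x3 = True; x4 = False; x5 = False; x6 = False; x7 = True; x8 = True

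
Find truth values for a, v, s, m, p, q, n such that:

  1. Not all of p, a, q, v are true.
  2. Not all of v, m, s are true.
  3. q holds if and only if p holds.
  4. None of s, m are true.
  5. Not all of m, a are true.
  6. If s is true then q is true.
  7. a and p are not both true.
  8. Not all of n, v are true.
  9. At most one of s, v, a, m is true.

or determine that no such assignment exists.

a = True, v = False, s = False, m = False, p = False, q = False, n = False

  (1) {p, a, q, v}: 1/4 true — not all ✓
  (2) {v, m, s}: 0/3 true — not all ✓
  (3) q=F, p=F — same ✓
  (4) {s, m}: 0 true — none ✓
  (5) {m, a}: 1/2 true — not all ✓
  (6) s=F ⇒ q: vacuous ✓
  (7) a=T, p=F — not both ✓
  (8) {n, v}: 0/2 true — not all ✓
  (9) {s, v, a, m}: 1 true — at most one ✓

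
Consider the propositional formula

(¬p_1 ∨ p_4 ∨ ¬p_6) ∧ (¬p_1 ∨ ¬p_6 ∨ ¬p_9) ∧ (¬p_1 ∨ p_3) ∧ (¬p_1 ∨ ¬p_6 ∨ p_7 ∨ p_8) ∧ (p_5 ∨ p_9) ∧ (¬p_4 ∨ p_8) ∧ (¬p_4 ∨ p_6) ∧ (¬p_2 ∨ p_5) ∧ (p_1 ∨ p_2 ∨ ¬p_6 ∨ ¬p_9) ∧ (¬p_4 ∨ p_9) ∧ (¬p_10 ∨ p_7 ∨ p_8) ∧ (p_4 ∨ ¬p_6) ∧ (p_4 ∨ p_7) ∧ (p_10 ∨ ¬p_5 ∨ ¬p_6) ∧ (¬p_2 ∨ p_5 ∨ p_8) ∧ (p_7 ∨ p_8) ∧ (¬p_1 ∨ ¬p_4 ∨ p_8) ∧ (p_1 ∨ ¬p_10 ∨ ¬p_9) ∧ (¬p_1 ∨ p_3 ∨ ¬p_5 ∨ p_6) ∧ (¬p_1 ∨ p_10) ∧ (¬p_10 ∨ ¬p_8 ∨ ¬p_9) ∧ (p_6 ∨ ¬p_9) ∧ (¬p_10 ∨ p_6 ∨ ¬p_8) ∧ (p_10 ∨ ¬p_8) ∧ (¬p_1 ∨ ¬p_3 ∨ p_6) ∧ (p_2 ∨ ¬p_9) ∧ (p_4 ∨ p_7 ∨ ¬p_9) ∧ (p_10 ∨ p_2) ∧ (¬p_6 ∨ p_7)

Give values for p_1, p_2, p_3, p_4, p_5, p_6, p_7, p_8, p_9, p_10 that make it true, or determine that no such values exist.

Set p_1 = False.
Set p_2 = True.
  then (¬p_2 ∨ p_5) forces p_5 = True.
Set p_3 = True.
Set p_4 = False.
  then (p_4 ∨ ¬p_6) forces p_6 = False.
  then (p_4 ∨ p_7) forces p_7 = True.
  then (p_6 ∨ ¬p_9) forces p_9 = False.
Try p_8 = True:
  (¬p_10 ∨ p_6 ∨ ¬p_8) forces p_10 = False.
  clause (p_10 ∨ ¬p_8) is falsified — backtrack.
So p_8 = False.
Set p_10 = True.
All clauses satisfied.

p_1=F; p_2=T; p_3=T; p_4=F; p_5=T; p_6=F; p_7=T; p_8=F; p_9=F; p_10=T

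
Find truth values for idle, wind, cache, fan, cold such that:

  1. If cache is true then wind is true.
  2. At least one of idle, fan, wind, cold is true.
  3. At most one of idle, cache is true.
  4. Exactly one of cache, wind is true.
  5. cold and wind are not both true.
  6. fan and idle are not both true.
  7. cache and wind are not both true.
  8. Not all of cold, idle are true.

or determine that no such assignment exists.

idle: True, wind: True, cache: False, fan: False, cold: False

  (1) cache=F ⇒ wind: vacuous ✓
  (2) {idle, fan, wind, cold}: 2 true — at least one ✓
  (3) {idle, cache}: 1 true — at most one ✓
  (4) {cache, wind}: 1 true — exactly one ✓
  (5) cold=F, wind=T — not both ✓
  (6) fan=F, idle=T — not both ✓
  (7) cache=F, wind=T — not both ✓
  (8) {cold, idle}: 1/2 true — not all ✓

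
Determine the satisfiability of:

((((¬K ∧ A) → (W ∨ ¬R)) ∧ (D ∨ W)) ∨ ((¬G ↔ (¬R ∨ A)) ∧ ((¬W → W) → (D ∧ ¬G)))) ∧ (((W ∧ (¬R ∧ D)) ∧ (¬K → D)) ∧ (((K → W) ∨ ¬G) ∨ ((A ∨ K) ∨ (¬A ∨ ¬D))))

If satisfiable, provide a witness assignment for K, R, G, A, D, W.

K=T, R=F, G=F, A=T, D=T, W=T

  (((¬K ∧ A) → (W ∨ ¬R)) ∧ (D ∨ W)) ∨ ((¬G ↔ (¬R ∨ A)) ∧ ((¬W → W) → (D ∧ ¬G))) = True
    ((¬K ∧ A) → (W ∨ ¬R)) ∧ (D ∨ W) = True
      (¬K ∧ A) → (W ∨ ¬R) = True
        ¬K ∧ A = False
          ¬K = False
        W ∨ ¬R = True
          ¬R = True
      D ∨ W = True
    (¬G ↔ (¬R ∨ A)) ∧ ((¬W → W) → (D ∧ ¬G)) = True
      ¬G ↔ (¬R ∨ A) = True
        ¬G = True
        ¬R ∨ A = True
          ¬R = True
      (¬W → W) → (D ∧ ¬G) = True
        ¬W → W = True
          ¬W = False
        D ∧ ¬G = True
          ¬G = True
  ((W ∧ (¬R ∧ D)) ∧ (¬K → D)) ∧ (((K → W) ∨ ¬G) ∨ ((A ∨ K) ∨ (¬A ∨ ¬D))) = True
    (W ∧ (¬R ∧ D)) ∧ (¬K → D) = True
      W ∧ (¬R ∧ D) = True
        ¬R ∧ D = True
          ¬R = True
      ¬K → D = True
        ¬K = False
    ((K → W) ∨ ¬G) ∨ ((A ∨ K) ∨ (¬A ∨ ¬D)) = True
      (K → W) ∨ ¬G = True
        K → W = True
        ¬G = True
      (A ∨ K) ∨ (¬A ∨ ¬D) = True
        A ∨ K = True
        ¬A ∨ ¬D = False
          ¬A = False
          ¬D = False
Both conjuncts True, so the formula holds.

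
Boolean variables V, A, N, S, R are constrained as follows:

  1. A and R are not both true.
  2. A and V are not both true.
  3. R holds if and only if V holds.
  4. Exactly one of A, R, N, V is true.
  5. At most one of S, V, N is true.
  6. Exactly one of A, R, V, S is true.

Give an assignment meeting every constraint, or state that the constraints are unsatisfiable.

V: False; A: True; N: False; S: False; R: False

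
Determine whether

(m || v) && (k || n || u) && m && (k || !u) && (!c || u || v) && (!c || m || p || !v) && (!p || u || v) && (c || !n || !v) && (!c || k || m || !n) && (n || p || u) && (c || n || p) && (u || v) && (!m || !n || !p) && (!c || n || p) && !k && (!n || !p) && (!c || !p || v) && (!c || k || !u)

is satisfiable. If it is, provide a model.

Unit clause (m) forces m = True.
Unit clause (!k) forces k = False.
In (k || !u) only !u is left, so u = False.
In (u || v) only v is left, so v = True.
In (k || n || u) only n is left, so n = True.
In (c || !n || !v) only c is left, so c = True.
In (!m || !n || !p) only !p is left, so p = False.
All clauses satisfied.

v = True, u = False, m = True, c = True, n = True, p = False, k = False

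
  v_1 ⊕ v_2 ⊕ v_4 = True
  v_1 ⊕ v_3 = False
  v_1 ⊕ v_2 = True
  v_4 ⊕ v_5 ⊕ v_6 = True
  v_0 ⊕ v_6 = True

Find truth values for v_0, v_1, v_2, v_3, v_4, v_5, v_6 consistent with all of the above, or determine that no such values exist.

v_0 = True, v_1 = False, v_2 = True, v_3 = False, v_4 = False, v_5 = True, v_6 = False

v_1 ⊕ v_2 ⊕ v_4 = F ⊕ T ⊕ F = True ✓
v_1 ⊕ v_3 = F ⊕ F = False ✓
v_1 ⊕ v_2 = F ⊕ T = True ✓
v_4 ⊕ v_5 ⊕ v_6 = F ⊕ T ⊕ F = True ✓
v_0 ⊕ v_6 = T ⊕ F = True ✓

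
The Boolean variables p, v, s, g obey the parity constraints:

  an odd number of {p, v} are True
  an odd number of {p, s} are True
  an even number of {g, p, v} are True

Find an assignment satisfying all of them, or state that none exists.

p=T, v=F, s=F, g=T

{p, v}: 1 true → odd ✓
{p, s}: 1 true → odd ✓
{g, p, v}: 2 true → even ✓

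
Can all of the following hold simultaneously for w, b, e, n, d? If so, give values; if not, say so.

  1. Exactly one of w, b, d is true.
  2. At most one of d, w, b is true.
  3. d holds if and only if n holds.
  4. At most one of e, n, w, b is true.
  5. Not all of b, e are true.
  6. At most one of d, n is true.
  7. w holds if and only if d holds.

w=F; b=T; e=F; n=F; d=F

  (1) {w, b, d}: 1 true — exactly one ✓
  (2) {d, w, b}: 1 true — at most one ✓
  (3) d=F, n=F — same ✓
  (4) {e, n, w, b}: 1 true — at most one ✓
  (5) {b, e}: 1/2 true — not all ✓
  (6) {d, n}: 0 true — at most one ✓
  (7) w=F, d=F — same ✓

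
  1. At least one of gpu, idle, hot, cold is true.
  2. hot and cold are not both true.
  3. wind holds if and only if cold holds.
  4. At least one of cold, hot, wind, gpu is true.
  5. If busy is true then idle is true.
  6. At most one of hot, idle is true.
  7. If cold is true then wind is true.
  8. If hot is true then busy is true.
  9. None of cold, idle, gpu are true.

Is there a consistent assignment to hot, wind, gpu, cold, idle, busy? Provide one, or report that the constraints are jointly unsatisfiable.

Unsatisfiable

Case idle = True:
  Constraint (9) is violated (idle=T) — contradiction.
Case idle = False:
  (5) with idle=F forces busy = False.
  (8) with busy=F forces hot = False.
  (9) forces cold = False.
  (1) with idle=F, hot=F, cold=F forces gpu = True.
  Constraint (9) is violated (gpu=T) — contradiction.
Both cases fail — unsatisfiable.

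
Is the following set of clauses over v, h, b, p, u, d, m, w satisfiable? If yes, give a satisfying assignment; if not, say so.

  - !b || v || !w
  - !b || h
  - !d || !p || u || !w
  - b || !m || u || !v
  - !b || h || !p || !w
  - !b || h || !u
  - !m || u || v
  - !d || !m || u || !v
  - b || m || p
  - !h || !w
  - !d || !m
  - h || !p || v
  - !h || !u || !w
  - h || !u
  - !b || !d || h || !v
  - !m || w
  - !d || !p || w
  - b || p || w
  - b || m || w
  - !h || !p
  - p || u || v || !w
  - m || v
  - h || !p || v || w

Set v = True.
Set h = True.
  then (!h || !w) forces w = False.
  then (!m || w) forces m = False.
  then (b || m || w) forces b = True.
  then (!h || !p) forces p = False.
Set u = True.
Set d = True.
All clauses satisfied.

v = True, h = True, b = True, p = False, u = True, d = True, m = False, w = False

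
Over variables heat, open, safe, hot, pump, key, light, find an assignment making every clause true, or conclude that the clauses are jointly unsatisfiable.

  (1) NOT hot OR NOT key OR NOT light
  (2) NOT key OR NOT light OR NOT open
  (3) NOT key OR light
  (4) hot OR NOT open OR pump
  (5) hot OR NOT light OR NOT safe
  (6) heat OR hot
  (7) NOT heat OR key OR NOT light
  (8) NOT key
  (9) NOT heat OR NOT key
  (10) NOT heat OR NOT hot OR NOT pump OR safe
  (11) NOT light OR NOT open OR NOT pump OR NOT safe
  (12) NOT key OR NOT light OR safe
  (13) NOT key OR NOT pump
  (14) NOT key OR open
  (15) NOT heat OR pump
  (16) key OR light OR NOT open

heat = True, open = False, safe = True, hot = True, pump = True, key = False, light = False

Unit clause (NOT key) forces key = False.
Set heat = True.
  then (NOT heat OR key OR NOT light) forces light = False.
  then (NOT heat OR pump) forces pump = True.
  then (key OR light OR NOT open) forces open = False.
Set safe = True.
Set hot = True.
All clauses satisfied.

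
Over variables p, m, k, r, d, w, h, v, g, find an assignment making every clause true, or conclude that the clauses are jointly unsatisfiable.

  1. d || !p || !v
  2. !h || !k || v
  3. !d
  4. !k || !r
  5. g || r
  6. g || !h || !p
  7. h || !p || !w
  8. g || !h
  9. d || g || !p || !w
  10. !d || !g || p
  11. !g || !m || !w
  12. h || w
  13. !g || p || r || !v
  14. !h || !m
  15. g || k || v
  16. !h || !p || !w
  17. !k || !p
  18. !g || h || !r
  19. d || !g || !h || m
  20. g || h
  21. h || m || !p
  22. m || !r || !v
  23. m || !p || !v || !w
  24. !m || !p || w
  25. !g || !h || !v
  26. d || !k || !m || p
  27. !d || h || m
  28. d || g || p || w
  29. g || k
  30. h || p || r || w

Unit clause (!d) forces d = False.
Set p = False.
Set m = False.
Set k = False.
  then (g || k) forces g = True.
  then (d || !g || !h || m) forces h = False.
  then (h || w) forces w = True.
  then (!g || h || !r) forces r = False.
  then (!g || p || r || !v) forces v = False.
All clauses satisfied.

p=F, m=F, k=F, r=F, d=F, w=T, h=F, v=F, g=T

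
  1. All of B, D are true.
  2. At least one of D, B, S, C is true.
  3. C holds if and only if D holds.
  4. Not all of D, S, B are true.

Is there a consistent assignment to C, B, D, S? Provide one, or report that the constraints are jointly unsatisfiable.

C = True, B = True, D = True, S = False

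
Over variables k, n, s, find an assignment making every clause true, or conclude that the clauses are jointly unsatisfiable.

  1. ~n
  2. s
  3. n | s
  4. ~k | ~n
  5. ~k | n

k=F, n=F, s=T

Unit clause (~n) forces n = False.
Unit clause (s) forces s = True.
In (~k | n) only ~k is left, so k = False.
All clauses satisfied.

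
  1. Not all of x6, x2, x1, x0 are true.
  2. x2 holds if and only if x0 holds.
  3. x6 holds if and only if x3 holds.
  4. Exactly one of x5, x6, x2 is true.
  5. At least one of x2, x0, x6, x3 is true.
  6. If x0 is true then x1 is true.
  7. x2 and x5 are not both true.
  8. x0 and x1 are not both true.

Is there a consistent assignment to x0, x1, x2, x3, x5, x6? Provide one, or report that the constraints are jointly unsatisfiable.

x0: False; x1: True; x2: False; x3: True; x5: False; x6: True

  (1) {x6, x2, x1, x0}: 2/4 true — not all ✓
  (2) x2=F, x0=F — same ✓
  (3) x6=T, x3=T — same ✓
  (4) {x5, x6, x2}: 1 true — exactly one ✓
  (5) {x2, x0, x6, x3}: 2 true — at least one ✓
  (6) x0=F ⇒ x1: vacuous ✓
  (7) x2=F, x5=F — not both ✓
  (8) x0=F, x1=T — not both ✓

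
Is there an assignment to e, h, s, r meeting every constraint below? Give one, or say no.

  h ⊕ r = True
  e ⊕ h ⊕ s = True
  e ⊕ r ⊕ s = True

Adding constraints 1, 2, 3 mod 2: every variable appears an even number of times on the left, so the left side is 0.
But the right sides sum to 1 (mod 2). 0 ≠ 1 — the system is inconsistent.

Unsatisfiable — no assignment works.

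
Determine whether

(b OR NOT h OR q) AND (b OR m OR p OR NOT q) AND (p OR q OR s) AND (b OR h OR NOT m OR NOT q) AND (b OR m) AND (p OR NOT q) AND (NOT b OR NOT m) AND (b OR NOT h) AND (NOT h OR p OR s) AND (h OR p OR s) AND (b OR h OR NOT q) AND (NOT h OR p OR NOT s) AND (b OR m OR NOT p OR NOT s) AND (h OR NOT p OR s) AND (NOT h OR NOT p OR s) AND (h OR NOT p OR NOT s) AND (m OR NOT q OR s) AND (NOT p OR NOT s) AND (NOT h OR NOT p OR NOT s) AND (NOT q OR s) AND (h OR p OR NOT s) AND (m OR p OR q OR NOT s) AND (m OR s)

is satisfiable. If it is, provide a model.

Case p = True:
  (NOT p OR NOT s) forces s = False.
  (h OR NOT p OR s) forces h = True.
  Clause (NOT h OR NOT p OR s) is falsified — contradiction.
Case p = False:
  (p OR NOT q) forces q = False.
  (p OR q OR s) forces s = True.
  (NOT h OR p OR NOT s) forces h = False.
  Clause (h OR p OR NOT s) is falsified — contradiction.
Both cases fail, so the formula is unsatisfiable.

The formula is unsatisfiable.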